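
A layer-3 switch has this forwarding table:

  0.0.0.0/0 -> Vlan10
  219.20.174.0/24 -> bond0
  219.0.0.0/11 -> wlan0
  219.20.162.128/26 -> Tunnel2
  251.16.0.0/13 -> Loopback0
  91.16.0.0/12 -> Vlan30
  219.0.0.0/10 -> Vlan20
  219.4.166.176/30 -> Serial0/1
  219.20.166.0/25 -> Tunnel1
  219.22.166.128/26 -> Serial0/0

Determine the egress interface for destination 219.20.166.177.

Routes whose prefix contains 219.20.166.177:
  0.0.0.0/0 (default, matches everything) -> Vlan10
  219.0.0.0/10 (219.0.0.0 - 219.63.255.255) -> Vlan20
  219.0.0.0/11 (219.0.0.0 - 219.31.255.255) -> wlan0
More-specific entries that do NOT match:
  219.4.166.176/30 (219.4.166.176 - 219.4.166.179) does not contain 219.20.166.177
  219.20.162.128/26 (219.20.162.128 - 219.20.162.191) does not contain 219.20.166.177
  219.22.166.128/26 (219.22.166.128 - 219.22.166.191) does not contain 219.20.166.177
  219.20.166.0/25 (219.20.166.0 - 219.20.166.127) does not contain 219.20.166.177
  219.20.174.0/24 (219.20.174.0 - 219.20.174.255) does not contain 219.20.166.177
  251.16.0.0/13 (251.16.0.0 - 251.23.255.255) does not contain 219.20.166.177
  91.16.0.0/12 (91.16.0.0 - 91.31.255.255) does not contain 219.20.166.177
Longest matching prefix is /11 -> interface wlan0.

wlan0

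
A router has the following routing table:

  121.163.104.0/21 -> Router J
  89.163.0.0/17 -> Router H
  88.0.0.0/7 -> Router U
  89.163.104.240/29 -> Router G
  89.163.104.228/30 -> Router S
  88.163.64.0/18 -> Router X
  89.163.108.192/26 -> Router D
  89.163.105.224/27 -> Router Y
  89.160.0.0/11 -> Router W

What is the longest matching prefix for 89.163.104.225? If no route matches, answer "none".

89.163.0.0/17

Entries matching 89.163.104.225:
  88.0.0.0/7 (88.0.0.0 - 89.255.255.255)
  89.160.0.0/11 (89.160.0.0 - 89.191.255.255)
  89.163.0.0/17 (89.163.0.0 - 89.163.127.255)
Most specific is 89.163.0.0/17.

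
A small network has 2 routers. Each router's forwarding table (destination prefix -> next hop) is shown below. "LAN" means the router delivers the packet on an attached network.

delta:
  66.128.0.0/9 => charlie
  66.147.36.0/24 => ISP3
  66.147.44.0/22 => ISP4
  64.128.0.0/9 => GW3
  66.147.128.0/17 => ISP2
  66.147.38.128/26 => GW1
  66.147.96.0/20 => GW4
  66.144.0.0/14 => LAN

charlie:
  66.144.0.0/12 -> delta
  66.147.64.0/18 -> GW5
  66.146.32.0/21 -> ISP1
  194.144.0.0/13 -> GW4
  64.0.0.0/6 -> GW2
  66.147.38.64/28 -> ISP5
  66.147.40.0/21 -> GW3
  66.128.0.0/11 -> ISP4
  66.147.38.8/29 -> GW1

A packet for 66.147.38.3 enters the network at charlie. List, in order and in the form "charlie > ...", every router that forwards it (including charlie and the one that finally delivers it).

At charlie: longest match for 66.147.38.3 is 66.144.0.0/12 -> delta
At delta: longest match for 66.147.38.3 is 66.144.0.0/14 -> LAN

charlie > delta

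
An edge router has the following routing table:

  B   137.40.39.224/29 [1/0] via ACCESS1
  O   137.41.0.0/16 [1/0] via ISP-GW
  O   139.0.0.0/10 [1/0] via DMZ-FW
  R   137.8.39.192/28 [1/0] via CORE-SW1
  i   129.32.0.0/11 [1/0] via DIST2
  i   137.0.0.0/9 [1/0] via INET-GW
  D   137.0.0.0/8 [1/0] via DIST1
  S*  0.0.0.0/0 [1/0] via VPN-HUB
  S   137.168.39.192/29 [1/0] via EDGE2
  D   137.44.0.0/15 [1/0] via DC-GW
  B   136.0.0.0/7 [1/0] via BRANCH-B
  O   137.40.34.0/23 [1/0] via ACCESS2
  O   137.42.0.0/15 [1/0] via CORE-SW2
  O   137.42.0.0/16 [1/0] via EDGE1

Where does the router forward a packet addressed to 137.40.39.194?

INET-GW

Routes whose prefix contains 137.40.39.194:
  0.0.0.0/0 (default, matches everything) -> VPN-HUB
  136.0.0.0/7 (136.0.0.0 - 137.255.255.255) -> BRANCH-B
  137.0.0.0/8 (137.0.0.0 - 137.255.255.255) -> DIST1
  137.0.0.0/9 (137.0.0.0 - 137.127.255.255) -> INET-GW
More-specific entries that do NOT match:
  137.40.39.224/29 (137.40.39.224 - 137.40.39.231) does not contain 137.40.39.194
  137.168.39.192/29 (137.168.39.192 - 137.168.39.199) does not contain 137.40.39.194
  137.8.39.192/28 (137.8.39.192 - 137.8.39.207) does not contain 137.40.39.194
  137.40.34.0/23 (137.40.34.0 - 137.40.35.255) does not contain 137.40.39.194
  137.41.0.0/16 (137.41.0.0 - 137.41.255.255) does not contain 137.40.39.194
  137.42.0.0/16 (137.42.0.0 - 137.42.255.255) does not contain 137.40.39.194
  137.44.0.0/15 (137.44.0.0 - 137.45.255.255) does not contain 137.40.39.194
  137.42.0.0/15 (137.42.0.0 - 137.43.255.255) does not contain 137.40.39.194
  129.32.0.0/11 (129.32.0.0 - 129.63.255.255) does not contain 137.40.39.194
  139.0.0.0/10 (139.0.0.0 - 139.63.255.255) does not contain 137.40.39.194
Longest matching prefix is /9 -> next hop INET-GW.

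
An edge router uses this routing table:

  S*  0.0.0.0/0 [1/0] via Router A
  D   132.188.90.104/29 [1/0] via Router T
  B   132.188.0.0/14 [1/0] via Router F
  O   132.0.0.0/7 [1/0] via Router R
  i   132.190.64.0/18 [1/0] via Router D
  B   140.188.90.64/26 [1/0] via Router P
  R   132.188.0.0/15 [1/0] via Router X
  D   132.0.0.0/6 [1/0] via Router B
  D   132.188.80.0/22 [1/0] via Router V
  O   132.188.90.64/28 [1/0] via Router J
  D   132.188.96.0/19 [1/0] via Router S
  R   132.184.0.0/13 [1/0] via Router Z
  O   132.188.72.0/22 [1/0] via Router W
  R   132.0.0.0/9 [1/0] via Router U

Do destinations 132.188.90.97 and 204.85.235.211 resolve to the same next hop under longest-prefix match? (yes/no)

no

132.188.90.97: longest match 132.188.0.0/15 -> Router X
204.85.235.211: longest match 0.0.0.0/0 -> Router A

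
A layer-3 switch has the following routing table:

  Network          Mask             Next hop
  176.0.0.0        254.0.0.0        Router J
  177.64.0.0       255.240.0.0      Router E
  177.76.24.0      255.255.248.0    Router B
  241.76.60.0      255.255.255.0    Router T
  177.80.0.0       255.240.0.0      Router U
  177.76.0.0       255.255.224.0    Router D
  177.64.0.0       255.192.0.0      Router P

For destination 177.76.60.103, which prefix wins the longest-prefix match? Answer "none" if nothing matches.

Entries matching 177.76.60.103:
  176.0.0.0/7 (176.0.0.0 - 177.255.255.255)
  177.64.0.0/10 (177.64.0.0 - 177.127.255.255)
  177.64.0.0/12 (177.64.0.0 - 177.79.255.255)
Most specific is 177.64.0.0/12.

177.64.0.0/12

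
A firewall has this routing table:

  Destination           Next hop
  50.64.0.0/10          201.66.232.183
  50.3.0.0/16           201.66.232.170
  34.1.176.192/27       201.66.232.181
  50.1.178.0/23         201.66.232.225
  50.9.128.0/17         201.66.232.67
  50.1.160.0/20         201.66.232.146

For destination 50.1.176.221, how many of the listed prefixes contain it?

No listed prefix contains 50.1.176.221.
Total matching entries: 0.

0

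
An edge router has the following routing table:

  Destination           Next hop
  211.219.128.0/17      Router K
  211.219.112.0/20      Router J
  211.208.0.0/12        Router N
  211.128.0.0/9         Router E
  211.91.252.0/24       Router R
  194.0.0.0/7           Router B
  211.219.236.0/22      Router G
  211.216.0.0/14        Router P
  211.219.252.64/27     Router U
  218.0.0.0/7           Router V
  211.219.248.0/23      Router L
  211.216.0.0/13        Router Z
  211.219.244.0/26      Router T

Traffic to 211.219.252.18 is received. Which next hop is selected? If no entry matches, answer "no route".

Router K

Routes whose prefix contains 211.219.252.18:
  211.128.0.0/9 (211.128.0.0 - 211.255.255.255) -> Router E
  211.208.0.0/12 (211.208.0.0 - 211.223.255.255) -> Router N
  211.216.0.0/13 (211.216.0.0 - 211.223.255.255) -> Router Z
  211.216.0.0/14 (211.216.0.0 - 211.219.255.255) -> Router P
  211.219.128.0/17 (211.219.128.0 - 211.219.255.255) -> Router K
More-specific entries that do NOT match:
  211.219.252.64/27 (211.219.252.64 - 211.219.252.95) does not contain 211.219.252.18
  211.219.244.0/26 (211.219.244.0 - 211.219.244.63) does not contain 211.219.252.18
  211.91.252.0/24 (211.91.252.0 - 211.91.252.255) does not contain 211.219.252.18
  211.219.248.0/23 (211.219.248.0 - 211.219.249.255) does not contain 211.219.252.18
  211.219.236.0/22 (211.219.236.0 - 211.219.239.255) does not contain 211.219.252.18
  211.219.112.0/20 (211.219.112.0 - 211.219.127.255) does not contain 211.219.252.18
Longest matching prefix is /17 -> next hop Router K.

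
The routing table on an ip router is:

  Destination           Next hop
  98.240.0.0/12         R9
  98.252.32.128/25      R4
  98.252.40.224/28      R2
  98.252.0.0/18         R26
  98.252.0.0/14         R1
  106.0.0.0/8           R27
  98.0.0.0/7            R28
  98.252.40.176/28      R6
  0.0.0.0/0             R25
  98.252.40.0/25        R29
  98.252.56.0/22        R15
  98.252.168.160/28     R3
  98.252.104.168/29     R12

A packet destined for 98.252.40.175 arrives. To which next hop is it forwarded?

R26

Routes whose prefix contains 98.252.40.175:
  0.0.0.0/0 (default, matches everything) -> R25
  98.0.0.0/7 (98.0.0.0 - 99.255.255.255) -> R28
  98.240.0.0/12 (98.240.0.0 - 98.255.255.255) -> R9
  98.252.0.0/14 (98.252.0.0 - 98.255.255.255) -> R1
  98.252.0.0/18 (98.252.0.0 - 98.252.63.255) -> R26
More-specific entries that do NOT match:
  98.252.104.168/29 (98.252.104.168 - 98.252.104.175) does not contain 98.252.40.175
  98.252.40.224/28 (98.252.40.224 - 98.252.40.239) does not contain 98.252.40.175
  98.252.40.176/28 (98.252.40.176 - 98.252.40.191) does not contain 98.252.40.175
  98.252.168.160/28 (98.252.168.160 - 98.252.168.175) does not contain 98.252.40.175
  98.252.32.128/25 (98.252.32.128 - 98.252.32.255) does not contain 98.252.40.175
  98.252.40.0/25 (98.252.40.0 - 98.252.40.127) does not contain 98.252.40.175
  98.252.56.0/22 (98.252.56.0 - 98.252.59.255) does not contain 98.252.40.175
Longest matching prefix is /18 -> next hop R26.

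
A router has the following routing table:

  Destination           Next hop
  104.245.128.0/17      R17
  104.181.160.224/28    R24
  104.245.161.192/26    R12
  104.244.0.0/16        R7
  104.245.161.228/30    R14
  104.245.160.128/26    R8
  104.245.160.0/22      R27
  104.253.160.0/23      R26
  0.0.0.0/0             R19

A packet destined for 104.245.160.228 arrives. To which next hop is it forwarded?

R27

Routes whose prefix contains 104.245.160.228:
  0.0.0.0/0 (default, matches everything) -> R19
  104.245.128.0/17 (104.245.128.0 - 104.245.255.255) -> R17
  104.245.160.0/22 (104.245.160.0 - 104.245.163.255) -> R27
More-specific entries that do NOT match:
  104.245.161.228/30 (104.245.161.228 - 104.245.161.231) does not contain 104.245.160.228
  104.181.160.224/28 (104.181.160.224 - 104.181.160.239) does not contain 104.245.160.228
  104.245.161.192/26 (104.245.161.192 - 104.245.161.255) does not contain 104.245.160.228
  104.245.160.128/26 (104.245.160.128 - 104.245.160.191) does not contain 104.245.160.228
  104.253.160.0/23 (104.253.160.0 - 104.253.161.255) does not contain 104.245.160.228
Longest matching prefix is /22 -> next hop R27.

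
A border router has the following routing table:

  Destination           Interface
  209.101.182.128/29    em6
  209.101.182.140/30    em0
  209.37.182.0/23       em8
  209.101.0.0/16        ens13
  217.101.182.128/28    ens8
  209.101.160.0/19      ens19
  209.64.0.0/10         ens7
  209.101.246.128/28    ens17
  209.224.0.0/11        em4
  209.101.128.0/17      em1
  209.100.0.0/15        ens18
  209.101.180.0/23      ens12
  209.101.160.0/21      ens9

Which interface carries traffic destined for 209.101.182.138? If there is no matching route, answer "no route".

Routes whose prefix contains 209.101.182.138:
  209.64.0.0/10 (209.64.0.0 - 209.127.255.255) -> ens7
  209.100.0.0/15 (209.100.0.0 - 209.101.255.255) -> ens18
  209.101.0.0/16 (209.101.0.0 - 209.101.255.255) -> ens13
  209.101.128.0/17 (209.101.128.0 - 209.101.255.255) -> em1
  209.101.160.0/19 (209.101.160.0 - 209.101.191.255) -> ens19
More-specific entries that do NOT match:
  209.101.182.140/30 (209.101.182.140 - 209.101.182.143) does not contain 209.101.182.138
  209.101.182.128/29 (209.101.182.128 - 209.101.182.135) does not contain 209.101.182.138
  217.101.182.128/28 (217.101.182.128 - 217.101.182.143) does not contain 209.101.182.138
  209.101.246.128/28 (209.101.246.128 - 209.101.246.143) does not contain 209.101.182.138
  209.37.182.0/23 (209.37.182.0 - 209.37.183.255) does not contain 209.101.182.138
  209.101.180.0/23 (209.101.180.0 - 209.101.181.255) does not contain 209.101.182.138
  209.101.160.0/21 (209.101.160.0 - 209.101.167.255) does not contain 209.101.182.138
Longest matching prefix is /19 -> interface ens19.

ens19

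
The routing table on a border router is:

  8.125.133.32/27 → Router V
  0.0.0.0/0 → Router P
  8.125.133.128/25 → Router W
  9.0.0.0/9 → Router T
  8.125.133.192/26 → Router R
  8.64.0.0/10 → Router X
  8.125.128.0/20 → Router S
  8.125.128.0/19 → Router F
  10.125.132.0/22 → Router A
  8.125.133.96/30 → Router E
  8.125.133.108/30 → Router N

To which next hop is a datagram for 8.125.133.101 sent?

Router S

Routes whose prefix contains 8.125.133.101:
  0.0.0.0/0 (default, matches everything) -> Router P
  8.64.0.0/10 (8.64.0.0 - 8.127.255.255) -> Router X
  8.125.128.0/19 (8.125.128.0 - 8.125.159.255) -> Router F
  8.125.128.0/20 (8.125.128.0 - 8.125.143.255) -> Router S
More-specific entries that do NOT match:
  8.125.133.96/30 (8.125.133.96 - 8.125.133.99) does not contain 8.125.133.101
  8.125.133.108/30 (8.125.133.108 - 8.125.133.111) does not contain 8.125.133.101
  8.125.133.32/27 (8.125.133.32 - 8.125.133.63) does not contain 8.125.133.101
  8.125.133.192/26 (8.125.133.192 - 8.125.133.255) does not contain 8.125.133.101
  8.125.133.128/25 (8.125.133.128 - 8.125.133.255) does not contain 8.125.133.101
  10.125.132.0/22 (10.125.132.0 - 10.125.135.255) does not contain 8.125.133.101
Longest matching prefix is /20 -> next hop Router S.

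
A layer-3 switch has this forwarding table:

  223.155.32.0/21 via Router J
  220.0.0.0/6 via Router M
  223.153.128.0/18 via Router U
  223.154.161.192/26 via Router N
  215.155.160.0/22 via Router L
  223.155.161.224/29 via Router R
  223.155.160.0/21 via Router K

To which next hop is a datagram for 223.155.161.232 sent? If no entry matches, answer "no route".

Routes whose prefix contains 223.155.161.232:
  220.0.0.0/6 (220.0.0.0 - 223.255.255.255) -> Router M
  223.155.160.0/21 (223.155.160.0 - 223.155.167.255) -> Router K
More-specific entries that do NOT match:
  223.155.161.224/29 (223.155.161.224 - 223.155.161.231) does not contain 223.155.161.232
  223.154.161.192/26 (223.154.161.192 - 223.154.161.255) does not contain 223.155.161.232
  215.155.160.0/22 (215.155.160.0 - 215.155.163.255) does not contain 223.155.161.232
Longest matching prefix is /21 -> next hop Router K.

Router K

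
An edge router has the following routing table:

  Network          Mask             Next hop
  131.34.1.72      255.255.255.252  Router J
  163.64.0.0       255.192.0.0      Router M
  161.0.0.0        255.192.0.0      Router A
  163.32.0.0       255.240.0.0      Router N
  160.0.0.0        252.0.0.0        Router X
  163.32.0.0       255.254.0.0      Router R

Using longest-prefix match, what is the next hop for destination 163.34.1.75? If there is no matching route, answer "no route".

Router N

Routes whose prefix contains 163.34.1.75:
  160.0.0.0/6 (160.0.0.0 - 163.255.255.255) -> Router X
  163.32.0.0/12 (163.32.0.0 - 163.47.255.255) -> Router N
More-specific entries that do NOT match:
  131.34.1.72/30 (131.34.1.72 - 131.34.1.75) does not contain 163.34.1.75
  163.32.0.0/15 (163.32.0.0 - 163.33.255.255) does not contain 163.34.1.75
Longest matching prefix is /12 -> next hop Router N.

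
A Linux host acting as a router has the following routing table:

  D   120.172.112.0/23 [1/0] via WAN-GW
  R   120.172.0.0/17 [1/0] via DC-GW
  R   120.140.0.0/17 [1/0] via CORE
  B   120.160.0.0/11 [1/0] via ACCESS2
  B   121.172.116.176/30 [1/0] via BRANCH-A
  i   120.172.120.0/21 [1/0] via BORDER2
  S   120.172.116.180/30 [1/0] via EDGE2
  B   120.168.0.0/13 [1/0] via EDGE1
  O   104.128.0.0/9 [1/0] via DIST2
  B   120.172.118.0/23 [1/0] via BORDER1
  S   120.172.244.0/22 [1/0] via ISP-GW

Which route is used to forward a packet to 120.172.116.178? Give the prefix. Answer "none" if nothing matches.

120.172.0.0/17

Entries matching 120.172.116.178:
  120.160.0.0/11 (120.160.0.0 - 120.191.255.255)
  120.168.0.0/13 (120.168.0.0 - 120.175.255.255)
  120.172.0.0/17 (120.172.0.0 - 120.172.127.255)
Most specific is 120.172.0.0/17.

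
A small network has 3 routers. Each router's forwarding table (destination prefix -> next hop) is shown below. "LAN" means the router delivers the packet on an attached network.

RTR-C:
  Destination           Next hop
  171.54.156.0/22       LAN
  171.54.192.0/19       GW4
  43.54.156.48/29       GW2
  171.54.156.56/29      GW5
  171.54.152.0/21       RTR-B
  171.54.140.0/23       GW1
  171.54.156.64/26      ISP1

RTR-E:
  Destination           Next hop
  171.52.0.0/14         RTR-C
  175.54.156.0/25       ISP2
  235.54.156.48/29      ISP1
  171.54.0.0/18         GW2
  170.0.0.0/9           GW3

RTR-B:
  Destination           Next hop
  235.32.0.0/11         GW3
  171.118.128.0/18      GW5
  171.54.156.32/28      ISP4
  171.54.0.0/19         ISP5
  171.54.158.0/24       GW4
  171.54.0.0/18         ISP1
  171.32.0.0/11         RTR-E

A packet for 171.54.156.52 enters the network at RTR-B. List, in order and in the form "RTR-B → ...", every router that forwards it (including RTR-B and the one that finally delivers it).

RTR-B → RTR-E → RTR-C

At RTR-B: longest match for 171.54.156.52 is 171.32.0.0/11 -> RTR-E
At RTR-E: longest match for 171.54.156.52 is 171.52.0.0/14 -> RTR-C
At RTR-C: longest match for 171.54.156.52 is 171.54.156.0/22 -> LAN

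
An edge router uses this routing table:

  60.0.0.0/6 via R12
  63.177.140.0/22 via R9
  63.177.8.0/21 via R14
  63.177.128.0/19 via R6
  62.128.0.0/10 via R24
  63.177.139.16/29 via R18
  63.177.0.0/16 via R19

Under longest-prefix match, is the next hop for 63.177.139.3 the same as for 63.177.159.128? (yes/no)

63.177.139.3: longest match 63.177.128.0/19 -> R6
63.177.159.128: longest match 63.177.128.0/19 -> R6

yes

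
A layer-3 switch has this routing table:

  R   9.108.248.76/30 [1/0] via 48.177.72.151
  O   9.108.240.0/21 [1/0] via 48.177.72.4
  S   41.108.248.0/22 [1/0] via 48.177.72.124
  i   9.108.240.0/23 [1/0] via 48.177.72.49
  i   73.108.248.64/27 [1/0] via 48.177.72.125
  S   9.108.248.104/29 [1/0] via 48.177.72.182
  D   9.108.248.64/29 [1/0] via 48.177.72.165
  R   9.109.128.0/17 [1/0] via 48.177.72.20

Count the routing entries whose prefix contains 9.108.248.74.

No listed prefix contains 9.108.248.74.
Total matching entries: 0.

0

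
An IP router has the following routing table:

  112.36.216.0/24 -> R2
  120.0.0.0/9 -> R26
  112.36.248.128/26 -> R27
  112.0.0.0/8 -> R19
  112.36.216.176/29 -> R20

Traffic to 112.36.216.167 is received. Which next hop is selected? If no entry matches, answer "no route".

R2

Routes whose prefix contains 112.36.216.167:
  112.0.0.0/8 (112.0.0.0 - 112.255.255.255) -> R19
  112.36.216.0/24 (112.36.216.0 - 112.36.216.255) -> R2
More-specific entries that do NOT match:
  112.36.216.176/29 (112.36.216.176 - 112.36.216.183) does not contain 112.36.216.167
  112.36.248.128/26 (112.36.248.128 - 112.36.248.191) does not contain 112.36.216.167
Longest matching prefix is /24 -> next hop R2.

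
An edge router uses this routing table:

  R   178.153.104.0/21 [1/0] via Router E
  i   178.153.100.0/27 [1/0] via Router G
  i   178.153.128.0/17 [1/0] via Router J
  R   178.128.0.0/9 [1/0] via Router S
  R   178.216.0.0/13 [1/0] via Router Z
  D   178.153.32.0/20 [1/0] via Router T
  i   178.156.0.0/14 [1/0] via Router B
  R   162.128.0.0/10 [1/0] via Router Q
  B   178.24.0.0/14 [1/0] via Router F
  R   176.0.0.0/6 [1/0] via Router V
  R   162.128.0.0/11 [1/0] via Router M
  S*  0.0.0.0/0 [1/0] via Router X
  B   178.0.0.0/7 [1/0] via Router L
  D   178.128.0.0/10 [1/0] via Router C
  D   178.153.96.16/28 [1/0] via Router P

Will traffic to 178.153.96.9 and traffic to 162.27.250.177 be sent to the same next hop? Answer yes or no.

no

178.153.96.9: longest match 178.128.0.0/10 -> Router C
162.27.250.177: longest match 0.0.0.0/0 -> Router X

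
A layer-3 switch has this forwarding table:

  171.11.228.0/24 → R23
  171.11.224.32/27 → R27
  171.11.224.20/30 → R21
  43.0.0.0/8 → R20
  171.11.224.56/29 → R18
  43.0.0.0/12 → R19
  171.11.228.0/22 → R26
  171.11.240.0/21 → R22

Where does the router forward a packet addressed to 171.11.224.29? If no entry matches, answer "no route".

no route

No entry's prefix contains 171.11.224.29; there is no default route.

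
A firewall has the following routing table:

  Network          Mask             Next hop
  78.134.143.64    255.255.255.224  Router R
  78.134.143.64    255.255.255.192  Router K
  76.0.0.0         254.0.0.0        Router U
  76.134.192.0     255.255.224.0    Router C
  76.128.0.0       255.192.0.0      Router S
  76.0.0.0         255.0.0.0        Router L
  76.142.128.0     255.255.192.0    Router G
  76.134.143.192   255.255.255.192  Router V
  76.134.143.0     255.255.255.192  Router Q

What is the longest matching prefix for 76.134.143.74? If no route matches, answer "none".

Entries matching 76.134.143.74:
  76.0.0.0/7 (76.0.0.0 - 77.255.255.255)
  76.0.0.0/8 (76.0.0.0 - 76.255.255.255)
  76.128.0.0/10 (76.128.0.0 - 76.191.255.255)
Most specific is 76.128.0.0/10.

76.128.0.0/10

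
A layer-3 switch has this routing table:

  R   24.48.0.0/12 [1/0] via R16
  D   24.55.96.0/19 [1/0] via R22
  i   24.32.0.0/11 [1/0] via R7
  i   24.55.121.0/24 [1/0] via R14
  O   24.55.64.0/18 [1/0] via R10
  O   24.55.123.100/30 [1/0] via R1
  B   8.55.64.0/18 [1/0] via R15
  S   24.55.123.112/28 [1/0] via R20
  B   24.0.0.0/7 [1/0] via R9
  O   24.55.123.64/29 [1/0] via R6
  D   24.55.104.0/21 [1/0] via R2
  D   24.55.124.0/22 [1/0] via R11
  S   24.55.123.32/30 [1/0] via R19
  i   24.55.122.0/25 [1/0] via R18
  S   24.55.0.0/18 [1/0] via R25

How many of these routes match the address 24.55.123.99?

Prefixes containing 24.55.123.99:
  24.0.0.0/7 (24.0.0.0 - 25.255.255.255)
  24.32.0.0/11 (24.32.0.0 - 24.63.255.255)
  24.48.0.0/12 (24.48.0.0 - 24.63.255.255)
  24.55.64.0/18 (24.55.64.0 - 24.55.127.255)
  24.55.96.0/19 (24.55.96.0 - 24.55.127.255)
Total matching entries: 5.

5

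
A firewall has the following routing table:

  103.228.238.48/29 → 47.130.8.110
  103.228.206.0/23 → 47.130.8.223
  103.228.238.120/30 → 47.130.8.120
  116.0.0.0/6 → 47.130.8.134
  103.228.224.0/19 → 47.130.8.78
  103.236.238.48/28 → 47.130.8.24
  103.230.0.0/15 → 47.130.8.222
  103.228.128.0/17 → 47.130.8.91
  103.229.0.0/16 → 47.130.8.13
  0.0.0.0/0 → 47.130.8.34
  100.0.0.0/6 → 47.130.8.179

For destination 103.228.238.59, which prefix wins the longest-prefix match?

103.228.224.0/19

Entries matching 103.228.238.59:
  0.0.0.0/0 (default, matches everything)
  100.0.0.0/6 (100.0.0.0 - 103.255.255.255)
  103.228.128.0/17 (103.228.128.0 - 103.228.255.255)
  103.228.224.0/19 (103.228.224.0 - 103.228.255.255)
Most specific is 103.228.224.0/19.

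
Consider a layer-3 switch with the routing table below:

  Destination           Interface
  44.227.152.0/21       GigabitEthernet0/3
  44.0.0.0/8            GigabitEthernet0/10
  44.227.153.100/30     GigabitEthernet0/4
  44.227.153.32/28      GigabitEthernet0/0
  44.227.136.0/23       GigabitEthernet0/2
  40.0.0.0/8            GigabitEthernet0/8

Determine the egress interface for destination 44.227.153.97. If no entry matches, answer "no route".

Routes whose prefix contains 44.227.153.97:
  44.0.0.0/8 (44.0.0.0 - 44.255.255.255) -> GigabitEthernet0/10
  44.227.152.0/21 (44.227.152.0 - 44.227.159.255) -> GigabitEthernet0/3
More-specific entries that do NOT match:
  44.227.153.100/30 (44.227.153.100 - 44.227.153.103) does not contain 44.227.153.97
  44.227.153.32/28 (44.227.153.32 - 44.227.153.47) does not contain 44.227.153.97
  44.227.136.0/23 (44.227.136.0 - 44.227.137.255) does not contain 44.227.153.97
Longest matching prefix is /21 -> interface GigabitEthernet0/3.

GigabitEthernet0/3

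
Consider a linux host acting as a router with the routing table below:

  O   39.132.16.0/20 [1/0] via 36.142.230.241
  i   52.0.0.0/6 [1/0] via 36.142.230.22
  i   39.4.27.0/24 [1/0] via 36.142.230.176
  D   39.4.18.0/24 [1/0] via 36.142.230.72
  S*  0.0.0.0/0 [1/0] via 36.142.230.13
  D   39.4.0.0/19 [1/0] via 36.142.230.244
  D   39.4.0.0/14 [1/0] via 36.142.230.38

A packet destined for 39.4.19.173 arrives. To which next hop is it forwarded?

Routes whose prefix contains 39.4.19.173:
  0.0.0.0/0 (default, matches everything) -> 36.142.230.13
  39.4.0.0/14 (39.4.0.0 - 39.7.255.255) -> 36.142.230.38
  39.4.0.0/19 (39.4.0.0 - 39.4.31.255) -> 36.142.230.244
More-specific entries that do NOT match:
  39.4.27.0/24 (39.4.27.0 - 39.4.27.255) does not contain 39.4.19.173
  39.4.18.0/24 (39.4.18.0 - 39.4.18.255) does not contain 39.4.19.173
  39.132.16.0/20 (39.132.16.0 - 39.132.31.255) does not contain 39.4.19.173
Longest matching prefix is /19 -> next hop 36.142.230.244.

36.142.230.244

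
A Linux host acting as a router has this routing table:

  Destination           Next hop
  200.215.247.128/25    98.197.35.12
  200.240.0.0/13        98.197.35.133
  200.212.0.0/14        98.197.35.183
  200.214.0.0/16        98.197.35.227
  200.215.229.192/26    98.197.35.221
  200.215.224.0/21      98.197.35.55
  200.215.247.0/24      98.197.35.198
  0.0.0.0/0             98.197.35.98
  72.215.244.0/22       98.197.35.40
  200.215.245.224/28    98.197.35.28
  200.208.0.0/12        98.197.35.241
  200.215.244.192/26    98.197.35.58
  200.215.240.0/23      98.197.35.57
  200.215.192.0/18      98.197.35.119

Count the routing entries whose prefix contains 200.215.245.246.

4

Prefixes containing 200.215.245.246:
  0.0.0.0/0 (default, matches everything)
  200.208.0.0/12 (200.208.0.0 - 200.223.255.255)
  200.212.0.0/14 (200.212.0.0 - 200.215.255.255)
  200.215.192.0/18 (200.215.192.0 - 200.215.255.255)
Total matching entries: 4.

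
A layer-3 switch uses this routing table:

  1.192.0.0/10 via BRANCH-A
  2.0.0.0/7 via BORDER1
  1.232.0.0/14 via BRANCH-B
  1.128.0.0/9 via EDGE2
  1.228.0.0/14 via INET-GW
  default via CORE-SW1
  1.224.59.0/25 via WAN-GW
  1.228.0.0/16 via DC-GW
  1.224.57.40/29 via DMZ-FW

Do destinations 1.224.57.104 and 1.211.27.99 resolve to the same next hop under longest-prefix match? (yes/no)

yes

1.224.57.104: longest match 1.192.0.0/10 -> BRANCH-A
1.211.27.99: longest match 1.192.0.0/10 -> BRANCH-A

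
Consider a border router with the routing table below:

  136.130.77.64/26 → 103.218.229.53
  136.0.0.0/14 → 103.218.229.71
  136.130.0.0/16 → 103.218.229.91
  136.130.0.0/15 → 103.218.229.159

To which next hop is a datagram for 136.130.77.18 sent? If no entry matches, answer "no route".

103.218.229.91

Routes whose prefix contains 136.130.77.18:
  136.130.0.0/15 (136.130.0.0 - 136.131.255.255) -> 103.218.229.159
  136.130.0.0/16 (136.130.0.0 - 136.130.255.255) -> 103.218.229.91
More-specific entries that do NOT match:
  136.130.77.64/26 (136.130.77.64 - 136.130.77.127) does not contain 136.130.77.18
Longest matching prefix is /16 -> next hop 103.218.229.91.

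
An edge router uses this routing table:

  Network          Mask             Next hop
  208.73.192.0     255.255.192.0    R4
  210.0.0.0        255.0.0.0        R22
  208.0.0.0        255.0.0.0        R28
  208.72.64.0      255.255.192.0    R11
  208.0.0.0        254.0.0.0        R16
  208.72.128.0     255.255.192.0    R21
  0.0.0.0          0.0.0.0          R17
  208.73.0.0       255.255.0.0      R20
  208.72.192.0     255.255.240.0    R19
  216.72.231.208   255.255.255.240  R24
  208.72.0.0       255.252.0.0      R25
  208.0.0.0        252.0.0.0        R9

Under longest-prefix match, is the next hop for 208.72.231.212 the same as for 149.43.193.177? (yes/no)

208.72.231.212: longest match 208.72.0.0/14 -> R25
149.43.193.177: longest match 0.0.0.0/0 -> R17

no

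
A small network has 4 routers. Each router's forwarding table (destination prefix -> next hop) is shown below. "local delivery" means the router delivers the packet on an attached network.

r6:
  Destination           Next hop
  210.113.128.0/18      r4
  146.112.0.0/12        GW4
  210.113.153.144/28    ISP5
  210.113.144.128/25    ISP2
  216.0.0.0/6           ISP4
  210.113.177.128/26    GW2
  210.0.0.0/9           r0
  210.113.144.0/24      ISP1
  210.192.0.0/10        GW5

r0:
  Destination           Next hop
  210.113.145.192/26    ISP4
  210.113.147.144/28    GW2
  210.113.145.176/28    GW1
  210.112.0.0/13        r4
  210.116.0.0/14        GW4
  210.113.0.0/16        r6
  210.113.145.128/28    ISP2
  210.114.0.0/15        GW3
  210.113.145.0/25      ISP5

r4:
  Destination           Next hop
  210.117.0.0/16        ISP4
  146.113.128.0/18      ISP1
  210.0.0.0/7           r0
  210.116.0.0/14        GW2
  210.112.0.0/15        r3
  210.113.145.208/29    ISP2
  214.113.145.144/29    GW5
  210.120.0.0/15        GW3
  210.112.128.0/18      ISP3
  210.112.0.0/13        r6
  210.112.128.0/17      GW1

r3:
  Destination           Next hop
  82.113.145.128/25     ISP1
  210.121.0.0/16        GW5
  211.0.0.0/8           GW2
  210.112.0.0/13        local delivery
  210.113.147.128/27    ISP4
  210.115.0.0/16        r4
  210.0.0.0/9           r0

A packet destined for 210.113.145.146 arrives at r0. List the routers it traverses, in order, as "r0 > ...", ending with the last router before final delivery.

At r0: longest match for 210.113.145.146 is 210.113.0.0/16 -> r6
At r6: longest match for 210.113.145.146 is 210.113.128.0/18 -> r4
At r4: longest match for 210.113.145.146 is 210.112.0.0/15 -> r3
At r3: longest match for 210.113.145.146 is 210.112.0.0/13 -> local delivery

r0 > r6 > r4 > r3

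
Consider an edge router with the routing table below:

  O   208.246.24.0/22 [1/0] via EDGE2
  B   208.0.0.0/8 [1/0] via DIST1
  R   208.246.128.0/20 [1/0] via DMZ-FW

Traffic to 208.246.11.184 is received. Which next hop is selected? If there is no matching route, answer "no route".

Routes whose prefix contains 208.246.11.184:
  208.0.0.0/8 (208.0.0.0 - 208.255.255.255) -> DIST1
More-specific entries that do NOT match:
  208.246.24.0/22 (208.246.24.0 - 208.246.27.255) does not contain 208.246.11.184
  208.246.128.0/20 (208.246.128.0 - 208.246.143.255) does not contain 208.246.11.184
Longest matching prefix is /8 -> next hop DIST1.

DIST1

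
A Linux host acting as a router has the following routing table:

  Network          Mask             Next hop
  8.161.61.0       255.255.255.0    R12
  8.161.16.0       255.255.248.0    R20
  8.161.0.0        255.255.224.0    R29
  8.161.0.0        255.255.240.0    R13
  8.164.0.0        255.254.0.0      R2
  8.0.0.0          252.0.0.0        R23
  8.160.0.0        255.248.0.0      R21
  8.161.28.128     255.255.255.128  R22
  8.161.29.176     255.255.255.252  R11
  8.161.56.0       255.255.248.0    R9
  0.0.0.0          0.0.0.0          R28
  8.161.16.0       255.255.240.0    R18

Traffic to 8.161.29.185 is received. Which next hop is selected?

R18

Routes whose prefix contains 8.161.29.185:
  0.0.0.0/0 (default, matches everything) -> R28
  8.0.0.0/6 (8.0.0.0 - 11.255.255.255) -> R23
  8.160.0.0/13 (8.160.0.0 - 8.167.255.255) -> R21
  8.161.0.0/19 (8.161.0.0 - 8.161.31.255) -> R29
  8.161.16.0/20 (8.161.16.0 - 8.161.31.255) -> R18
More-specific entries that do NOT match:
  8.161.29.176/30 (8.161.29.176 - 8.161.29.179) does not contain 8.161.29.185
  8.161.28.128/25 (8.161.28.128 - 8.161.28.255) does not contain 8.161.29.185
  8.161.61.0/24 (8.161.61.0 - 8.161.61.255) does not contain 8.161.29.185
  8.161.16.0/21 (8.161.16.0 - 8.161.23.255) does not contain 8.161.29.185
  8.161.56.0/21 (8.161.56.0 - 8.161.63.255) does not contain 8.161.29.185
Longest matching prefix is /20 -> next hop R18.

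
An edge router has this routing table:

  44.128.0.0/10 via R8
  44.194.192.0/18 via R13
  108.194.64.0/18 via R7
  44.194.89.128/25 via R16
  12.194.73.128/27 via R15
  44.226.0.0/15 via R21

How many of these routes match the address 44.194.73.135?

No listed prefix contains 44.194.73.135.
Total matching entries: 0.

0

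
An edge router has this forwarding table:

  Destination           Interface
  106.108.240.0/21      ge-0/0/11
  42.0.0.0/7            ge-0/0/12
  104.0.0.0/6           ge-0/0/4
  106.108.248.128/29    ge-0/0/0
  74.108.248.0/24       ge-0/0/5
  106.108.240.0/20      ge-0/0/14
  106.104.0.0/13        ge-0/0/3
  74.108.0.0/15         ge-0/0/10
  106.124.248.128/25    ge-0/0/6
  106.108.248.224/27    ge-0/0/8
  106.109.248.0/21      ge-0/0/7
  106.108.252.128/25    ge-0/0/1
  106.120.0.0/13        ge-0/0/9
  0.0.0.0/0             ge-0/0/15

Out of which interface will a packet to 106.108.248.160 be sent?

Routes whose prefix contains 106.108.248.160:
  0.0.0.0/0 (default, matches everything) -> ge-0/0/15
  104.0.0.0/6 (104.0.0.0 - 107.255.255.255) -> ge-0/0/4
  106.104.0.0/13 (106.104.0.0 - 106.111.255.255) -> ge-0/0/3
  106.108.240.0/20 (106.108.240.0 - 106.108.255.255) -> ge-0/0/14
More-specific entries that do NOT match:
  106.108.248.128/29 (106.108.248.128 - 106.108.248.135) does not contain 106.108.248.160
  106.108.248.224/27 (106.108.248.224 - 106.108.248.255) does not contain 106.108.248.160
  106.124.248.128/25 (106.124.248.128 - 106.124.248.255) does not contain 106.108.248.160
  106.108.252.128/25 (106.108.252.128 - 106.108.252.255) does not contain 106.108.248.160
  74.108.248.0/24 (74.108.248.0 - 74.108.248.255) does not contain 106.108.248.160
  106.108.240.0/21 (106.108.240.0 - 106.108.247.255) does not contain 106.108.248.160
  106.109.248.0/21 (106.109.248.0 - 106.109.255.255) does not contain 106.108.248.160
Longest matching prefix is /20 -> interface ge-0/0/14.

ge-0/0/14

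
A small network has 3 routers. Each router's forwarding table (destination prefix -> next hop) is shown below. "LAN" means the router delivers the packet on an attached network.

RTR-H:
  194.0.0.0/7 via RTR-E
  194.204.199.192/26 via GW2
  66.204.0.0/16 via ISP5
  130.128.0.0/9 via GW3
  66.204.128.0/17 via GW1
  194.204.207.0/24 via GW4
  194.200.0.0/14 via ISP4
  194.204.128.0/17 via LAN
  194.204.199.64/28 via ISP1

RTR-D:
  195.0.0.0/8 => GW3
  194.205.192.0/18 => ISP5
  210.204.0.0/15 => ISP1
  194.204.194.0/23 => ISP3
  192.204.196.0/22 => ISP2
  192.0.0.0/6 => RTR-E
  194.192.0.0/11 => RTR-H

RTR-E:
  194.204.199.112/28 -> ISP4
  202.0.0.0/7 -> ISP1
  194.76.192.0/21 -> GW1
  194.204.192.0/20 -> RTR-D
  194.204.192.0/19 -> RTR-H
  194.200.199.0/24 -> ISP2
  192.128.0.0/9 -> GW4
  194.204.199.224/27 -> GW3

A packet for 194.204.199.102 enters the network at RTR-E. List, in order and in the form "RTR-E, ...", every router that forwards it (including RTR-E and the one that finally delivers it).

At RTR-E: longest match for 194.204.199.102 is 194.204.192.0/20 -> RTR-D
At RTR-D: longest match for 194.204.199.102 is 194.192.0.0/11 -> RTR-H
At RTR-H: longest match for 194.204.199.102 is 194.204.128.0/17 -> LAN

RTR-E, RTR-D, RTR-H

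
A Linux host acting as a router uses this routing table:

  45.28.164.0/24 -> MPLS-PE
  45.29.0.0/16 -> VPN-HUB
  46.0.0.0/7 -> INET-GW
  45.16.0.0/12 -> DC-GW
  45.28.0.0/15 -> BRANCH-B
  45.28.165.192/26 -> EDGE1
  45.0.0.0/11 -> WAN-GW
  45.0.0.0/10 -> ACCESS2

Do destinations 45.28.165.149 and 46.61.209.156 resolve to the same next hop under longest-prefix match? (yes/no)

no

45.28.165.149: longest match 45.28.0.0/15 -> BRANCH-B
46.61.209.156: longest match 46.0.0.0/7 -> INET-GW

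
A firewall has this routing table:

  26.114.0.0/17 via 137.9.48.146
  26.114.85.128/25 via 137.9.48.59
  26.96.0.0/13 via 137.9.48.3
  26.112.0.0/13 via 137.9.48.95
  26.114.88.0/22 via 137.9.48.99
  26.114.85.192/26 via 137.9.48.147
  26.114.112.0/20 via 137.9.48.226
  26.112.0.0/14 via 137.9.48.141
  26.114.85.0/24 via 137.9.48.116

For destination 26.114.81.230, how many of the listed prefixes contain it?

Prefixes containing 26.114.81.230:
  26.112.0.0/13 (26.112.0.0 - 26.119.255.255)
  26.112.0.0/14 (26.112.0.0 - 26.115.255.255)
  26.114.0.0/17 (26.114.0.0 - 26.114.127.255)
Total matching entries: 3.

3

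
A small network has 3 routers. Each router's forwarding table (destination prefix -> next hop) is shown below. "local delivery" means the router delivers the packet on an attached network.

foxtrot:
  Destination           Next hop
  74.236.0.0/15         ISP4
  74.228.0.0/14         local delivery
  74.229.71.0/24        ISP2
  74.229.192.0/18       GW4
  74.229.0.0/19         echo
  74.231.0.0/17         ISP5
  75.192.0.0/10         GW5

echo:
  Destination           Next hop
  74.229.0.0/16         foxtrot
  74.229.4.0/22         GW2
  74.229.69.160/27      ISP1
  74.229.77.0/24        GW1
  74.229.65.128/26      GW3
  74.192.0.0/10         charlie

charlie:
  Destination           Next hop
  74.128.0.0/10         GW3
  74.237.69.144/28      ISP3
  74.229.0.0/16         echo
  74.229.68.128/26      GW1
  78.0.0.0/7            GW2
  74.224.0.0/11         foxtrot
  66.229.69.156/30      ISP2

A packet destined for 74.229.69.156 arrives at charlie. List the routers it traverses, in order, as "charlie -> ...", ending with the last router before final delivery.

At charlie: longest match for 74.229.69.156 is 74.229.0.0/16 -> echo
At echo: longest match for 74.229.69.156 is 74.229.0.0/16 -> foxtrot
At foxtrot: longest match for 74.229.69.156 is 74.228.0.0/14 -> local delivery

charlie -> echo -> foxtrot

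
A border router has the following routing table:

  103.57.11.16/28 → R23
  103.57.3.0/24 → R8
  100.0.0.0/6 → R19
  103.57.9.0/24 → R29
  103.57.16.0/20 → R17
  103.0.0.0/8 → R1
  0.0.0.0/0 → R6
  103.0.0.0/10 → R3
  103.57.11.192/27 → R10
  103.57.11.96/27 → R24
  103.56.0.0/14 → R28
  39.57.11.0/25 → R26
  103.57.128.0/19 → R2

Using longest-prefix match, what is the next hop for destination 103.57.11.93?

R28

Routes whose prefix contains 103.57.11.93:
  0.0.0.0/0 (default, matches everything) -> R6
  100.0.0.0/6 (100.0.0.0 - 103.255.255.255) -> R19
  103.0.0.0/8 (103.0.0.0 - 103.255.255.255) -> R1
  103.0.0.0/10 (103.0.0.0 - 103.63.255.255) -> R3
  103.56.0.0/14 (103.56.0.0 - 103.59.255.255) -> R28
More-specific entries that do NOT match:
  103.57.11.16/28 (103.57.11.16 - 103.57.11.31) does not contain 103.57.11.93
  103.57.11.192/27 (103.57.11.192 - 103.57.11.223) does not contain 103.57.11.93
  103.57.11.96/27 (103.57.11.96 - 103.57.11.127) does not contain 103.57.11.93
  39.57.11.0/25 (39.57.11.0 - 39.57.11.127) does not contain 103.57.11.93
  103.57.3.0/24 (103.57.3.0 - 103.57.3.255) does not contain 103.57.11.93
  103.57.9.0/24 (103.57.9.0 - 103.57.9.255) does not contain 103.57.11.93
  103.57.16.0/20 (103.57.16.0 - 103.57.31.255) does not contain 103.57.11.93
  103.57.128.0/19 (103.57.128.0 - 103.57.159.255) does not contain 103.57.11.93
Longest matching prefix is /14 -> next hop R28.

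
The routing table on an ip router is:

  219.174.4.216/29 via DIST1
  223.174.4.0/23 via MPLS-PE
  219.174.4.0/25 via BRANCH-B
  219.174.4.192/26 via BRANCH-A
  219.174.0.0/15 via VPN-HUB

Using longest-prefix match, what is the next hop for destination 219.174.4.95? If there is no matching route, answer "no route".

BRANCH-B

Routes whose prefix contains 219.174.4.95:
  219.174.0.0/15 (219.174.0.0 - 219.175.255.255) -> VPN-HUB
  219.174.4.0/25 (219.174.4.0 - 219.174.4.127) -> BRANCH-B
More-specific entries that do NOT match:
  219.174.4.216/29 (219.174.4.216 - 219.174.4.223) does not contain 219.174.4.95
  219.174.4.192/26 (219.174.4.192 - 219.174.4.255) does not contain 219.174.4.95
Longest matching prefix is /25 -> next hop BRANCH-B.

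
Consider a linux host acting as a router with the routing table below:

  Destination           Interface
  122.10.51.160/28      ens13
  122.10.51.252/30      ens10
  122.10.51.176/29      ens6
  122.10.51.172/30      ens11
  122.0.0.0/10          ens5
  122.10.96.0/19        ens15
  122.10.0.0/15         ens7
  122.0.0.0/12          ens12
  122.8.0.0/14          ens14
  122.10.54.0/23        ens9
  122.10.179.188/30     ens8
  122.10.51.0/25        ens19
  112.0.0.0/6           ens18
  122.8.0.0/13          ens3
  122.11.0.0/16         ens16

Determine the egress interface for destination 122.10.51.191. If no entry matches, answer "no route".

Routes whose prefix contains 122.10.51.191:
  122.0.0.0/10 (122.0.0.0 - 122.63.255.255) -> ens5
  122.0.0.0/12 (122.0.0.0 - 122.15.255.255) -> ens12
  122.8.0.0/13 (122.8.0.0 - 122.15.255.255) -> ens3
  122.8.0.0/14 (122.8.0.0 - 122.11.255.255) -> ens14
  122.10.0.0/15 (122.10.0.0 - 122.11.255.255) -> ens7
More-specific entries that do NOT match:
  122.10.51.252/30 (122.10.51.252 - 122.10.51.255) does not contain 122.10.51.191
  122.10.51.172/30 (122.10.51.172 - 122.10.51.175) does not contain 122.10.51.191
  122.10.179.188/30 (122.10.179.188 - 122.10.179.191) does not contain 122.10.51.191
  122.10.51.176/29 (122.10.51.176 - 122.10.51.183) does not contain 122.10.51.191
  122.10.51.160/28 (122.10.51.160 - 122.10.51.175) does not contain 122.10.51.191
  122.10.51.0/25 (122.10.51.0 - 122.10.51.127) does not contain 122.10.51.191
  122.10.54.0/23 (122.10.54.0 - 122.10.55.255) does not contain 122.10.51.191
  122.10.96.0/19 (122.10.96.0 - 122.10.127.255) does not contain 122.10.51.191
  122.11.0.0/16 (122.11.0.0 - 122.11.255.255) does not contain 122.10.51.191
Longest matching prefix is /15 -> interface ens7.

ens7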